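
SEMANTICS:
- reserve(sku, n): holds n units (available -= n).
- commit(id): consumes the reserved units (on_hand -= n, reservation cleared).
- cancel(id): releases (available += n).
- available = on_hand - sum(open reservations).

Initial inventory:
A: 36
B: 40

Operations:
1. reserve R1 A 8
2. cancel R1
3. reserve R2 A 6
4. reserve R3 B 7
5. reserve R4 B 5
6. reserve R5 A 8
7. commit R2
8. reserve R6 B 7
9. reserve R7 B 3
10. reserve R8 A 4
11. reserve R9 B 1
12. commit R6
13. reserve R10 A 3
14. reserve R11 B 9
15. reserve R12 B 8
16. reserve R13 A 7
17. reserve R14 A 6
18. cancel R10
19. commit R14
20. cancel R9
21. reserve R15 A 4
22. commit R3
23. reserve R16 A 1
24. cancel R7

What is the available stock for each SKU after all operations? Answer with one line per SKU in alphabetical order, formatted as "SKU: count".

Step 1: reserve R1 A 8 -> on_hand[A=36 B=40] avail[A=28 B=40] open={R1}
Step 2: cancel R1 -> on_hand[A=36 B=40] avail[A=36 B=40] open={}
Step 3: reserve R2 A 6 -> on_hand[A=36 B=40] avail[A=30 B=40] open={R2}
Step 4: reserve R3 B 7 -> on_hand[A=36 B=40] avail[A=30 B=33] open={R2,R3}
Step 5: reserve R4 B 5 -> on_hand[A=36 B=40] avail[A=30 B=28] open={R2,R3,R4}
Step 6: reserve R5 A 8 -> on_hand[A=36 B=40] avail[A=22 B=28] open={R2,R3,R4,R5}
Step 7: commit R2 -> on_hand[A=30 B=40] avail[A=22 B=28] open={R3,R4,R5}
Step 8: reserve R6 B 7 -> on_hand[A=30 B=40] avail[A=22 B=21] open={R3,R4,R5,R6}
Step 9: reserve R7 B 3 -> on_hand[A=30 B=40] avail[A=22 B=18] open={R3,R4,R5,R6,R7}
Step 10: reserve R8 A 4 -> on_hand[A=30 B=40] avail[A=18 B=18] open={R3,R4,R5,R6,R7,R8}
Step 11: reserve R9 B 1 -> on_hand[A=30 B=40] avail[A=18 B=17] open={R3,R4,R5,R6,R7,R8,R9}
Step 12: commit R6 -> on_hand[A=30 B=33] avail[A=18 B=17] open={R3,R4,R5,R7,R8,R9}
Step 13: reserve R10 A 3 -> on_hand[A=30 B=33] avail[A=15 B=17] open={R10,R3,R4,R5,R7,R8,R9}
Step 14: reserve R11 B 9 -> on_hand[A=30 B=33] avail[A=15 B=8] open={R10,R11,R3,R4,R5,R7,R8,R9}
Step 15: reserve R12 B 8 -> on_hand[A=30 B=33] avail[A=15 B=0] open={R10,R11,R12,R3,R4,R5,R7,R8,R9}
Step 16: reserve R13 A 7 -> on_hand[A=30 B=33] avail[A=8 B=0] open={R10,R11,R12,R13,R3,R4,R5,R7,R8,R9}
Step 17: reserve R14 A 6 -> on_hand[A=30 B=33] avail[A=2 B=0] open={R10,R11,R12,R13,R14,R3,R4,R5,R7,R8,R9}
Step 18: cancel R10 -> on_hand[A=30 B=33] avail[A=5 B=0] open={R11,R12,R13,R14,R3,R4,R5,R7,R8,R9}
Step 19: commit R14 -> on_hand[A=24 B=33] avail[A=5 B=0] open={R11,R12,R13,R3,R4,R5,R7,R8,R9}
Step 20: cancel R9 -> on_hand[A=24 B=33] avail[A=5 B=1] open={R11,R12,R13,R3,R4,R5,R7,R8}
Step 21: reserve R15 A 4 -> on_hand[A=24 B=33] avail[A=1 B=1] open={R11,R12,R13,R15,R3,R4,R5,R7,R8}
Step 22: commit R3 -> on_hand[A=24 B=26] avail[A=1 B=1] open={R11,R12,R13,R15,R4,R5,R7,R8}
Step 23: reserve R16 A 1 -> on_hand[A=24 B=26] avail[A=0 B=1] open={R11,R12,R13,R15,R16,R4,R5,R7,R8}
Step 24: cancel R7 -> on_hand[A=24 B=26] avail[A=0 B=4] open={R11,R12,R13,R15,R16,R4,R5,R8}

Answer: A: 0
B: 4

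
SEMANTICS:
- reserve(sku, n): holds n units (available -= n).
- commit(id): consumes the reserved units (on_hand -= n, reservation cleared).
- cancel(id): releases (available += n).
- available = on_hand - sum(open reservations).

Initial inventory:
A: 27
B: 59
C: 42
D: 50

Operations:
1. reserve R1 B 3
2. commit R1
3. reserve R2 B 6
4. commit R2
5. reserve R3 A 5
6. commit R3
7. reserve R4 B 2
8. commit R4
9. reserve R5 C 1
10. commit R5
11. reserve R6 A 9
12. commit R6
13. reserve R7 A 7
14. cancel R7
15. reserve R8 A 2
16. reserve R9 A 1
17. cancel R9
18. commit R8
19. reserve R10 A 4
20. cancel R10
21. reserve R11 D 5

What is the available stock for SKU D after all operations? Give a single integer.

Answer: 45

Derivation:
Step 1: reserve R1 B 3 -> on_hand[A=27 B=59 C=42 D=50] avail[A=27 B=56 C=42 D=50] open={R1}
Step 2: commit R1 -> on_hand[A=27 B=56 C=42 D=50] avail[A=27 B=56 C=42 D=50] open={}
Step 3: reserve R2 B 6 -> on_hand[A=27 B=56 C=42 D=50] avail[A=27 B=50 C=42 D=50] open={R2}
Step 4: commit R2 -> on_hand[A=27 B=50 C=42 D=50] avail[A=27 B=50 C=42 D=50] open={}
Step 5: reserve R3 A 5 -> on_hand[A=27 B=50 C=42 D=50] avail[A=22 B=50 C=42 D=50] open={R3}
Step 6: commit R3 -> on_hand[A=22 B=50 C=42 D=50] avail[A=22 B=50 C=42 D=50] open={}
Step 7: reserve R4 B 2 -> on_hand[A=22 B=50 C=42 D=50] avail[A=22 B=48 C=42 D=50] open={R4}
Step 8: commit R4 -> on_hand[A=22 B=48 C=42 D=50] avail[A=22 B=48 C=42 D=50] open={}
Step 9: reserve R5 C 1 -> on_hand[A=22 B=48 C=42 D=50] avail[A=22 B=48 C=41 D=50] open={R5}
Step 10: commit R5 -> on_hand[A=22 B=48 C=41 D=50] avail[A=22 B=48 C=41 D=50] open={}
Step 11: reserve R6 A 9 -> on_hand[A=22 B=48 C=41 D=50] avail[A=13 B=48 C=41 D=50] open={R6}
Step 12: commit R6 -> on_hand[A=13 B=48 C=41 D=50] avail[A=13 B=48 C=41 D=50] open={}
Step 13: reserve R7 A 7 -> on_hand[A=13 B=48 C=41 D=50] avail[A=6 B=48 C=41 D=50] open={R7}
Step 14: cancel R7 -> on_hand[A=13 B=48 C=41 D=50] avail[A=13 B=48 C=41 D=50] open={}
Step 15: reserve R8 A 2 -> on_hand[A=13 B=48 C=41 D=50] avail[A=11 B=48 C=41 D=50] open={R8}
Step 16: reserve R9 A 1 -> on_hand[A=13 B=48 C=41 D=50] avail[A=10 B=48 C=41 D=50] open={R8,R9}
Step 17: cancel R9 -> on_hand[A=13 B=48 C=41 D=50] avail[A=11 B=48 C=41 D=50] open={R8}
Step 18: commit R8 -> on_hand[A=11 B=48 C=41 D=50] avail[A=11 B=48 C=41 D=50] open={}
Step 19: reserve R10 A 4 -> on_hand[A=11 B=48 C=41 D=50] avail[A=7 B=48 C=41 D=50] open={R10}
Step 20: cancel R10 -> on_hand[A=11 B=48 C=41 D=50] avail[A=11 B=48 C=41 D=50] open={}
Step 21: reserve R11 D 5 -> on_hand[A=11 B=48 C=41 D=50] avail[A=11 B=48 C=41 D=45] open={R11}
Final available[D] = 45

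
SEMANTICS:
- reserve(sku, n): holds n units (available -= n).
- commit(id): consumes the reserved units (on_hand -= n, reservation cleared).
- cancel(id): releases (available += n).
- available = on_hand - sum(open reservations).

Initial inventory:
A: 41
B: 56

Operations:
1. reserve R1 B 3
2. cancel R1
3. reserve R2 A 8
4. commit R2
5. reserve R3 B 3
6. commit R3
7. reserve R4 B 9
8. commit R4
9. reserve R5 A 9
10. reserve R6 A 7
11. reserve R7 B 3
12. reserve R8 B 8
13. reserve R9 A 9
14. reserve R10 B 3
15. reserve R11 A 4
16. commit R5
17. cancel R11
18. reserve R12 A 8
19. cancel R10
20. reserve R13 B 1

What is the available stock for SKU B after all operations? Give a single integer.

Step 1: reserve R1 B 3 -> on_hand[A=41 B=56] avail[A=41 B=53] open={R1}
Step 2: cancel R1 -> on_hand[A=41 B=56] avail[A=41 B=56] open={}
Step 3: reserve R2 A 8 -> on_hand[A=41 B=56] avail[A=33 B=56] open={R2}
Step 4: commit R2 -> on_hand[A=33 B=56] avail[A=33 B=56] open={}
Step 5: reserve R3 B 3 -> on_hand[A=33 B=56] avail[A=33 B=53] open={R3}
Step 6: commit R3 -> on_hand[A=33 B=53] avail[A=33 B=53] open={}
Step 7: reserve R4 B 9 -> on_hand[A=33 B=53] avail[A=33 B=44] open={R4}
Step 8: commit R4 -> on_hand[A=33 B=44] avail[A=33 B=44] open={}
Step 9: reserve R5 A 9 -> on_hand[A=33 B=44] avail[A=24 B=44] open={R5}
Step 10: reserve R6 A 7 -> on_hand[A=33 B=44] avail[A=17 B=44] open={R5,R6}
Step 11: reserve R7 B 3 -> on_hand[A=33 B=44] avail[A=17 B=41] open={R5,R6,R7}
Step 12: reserve R8 B 8 -> on_hand[A=33 B=44] avail[A=17 B=33] open={R5,R6,R7,R8}
Step 13: reserve R9 A 9 -> on_hand[A=33 B=44] avail[A=8 B=33] open={R5,R6,R7,R8,R9}
Step 14: reserve R10 B 3 -> on_hand[A=33 B=44] avail[A=8 B=30] open={R10,R5,R6,R7,R8,R9}
Step 15: reserve R11 A 4 -> on_hand[A=33 B=44] avail[A=4 B=30] open={R10,R11,R5,R6,R7,R8,R9}
Step 16: commit R5 -> on_hand[A=24 B=44] avail[A=4 B=30] open={R10,R11,R6,R7,R8,R9}
Step 17: cancel R11 -> on_hand[A=24 B=44] avail[A=8 B=30] open={R10,R6,R7,R8,R9}
Step 18: reserve R12 A 8 -> on_hand[A=24 B=44] avail[A=0 B=30] open={R10,R12,R6,R7,R8,R9}
Step 19: cancel R10 -> on_hand[A=24 B=44] avail[A=0 B=33] open={R12,R6,R7,R8,R9}
Step 20: reserve R13 B 1 -> on_hand[A=24 B=44] avail[A=0 B=32] open={R12,R13,R6,R7,R8,R9}
Final available[B] = 32

Answer: 32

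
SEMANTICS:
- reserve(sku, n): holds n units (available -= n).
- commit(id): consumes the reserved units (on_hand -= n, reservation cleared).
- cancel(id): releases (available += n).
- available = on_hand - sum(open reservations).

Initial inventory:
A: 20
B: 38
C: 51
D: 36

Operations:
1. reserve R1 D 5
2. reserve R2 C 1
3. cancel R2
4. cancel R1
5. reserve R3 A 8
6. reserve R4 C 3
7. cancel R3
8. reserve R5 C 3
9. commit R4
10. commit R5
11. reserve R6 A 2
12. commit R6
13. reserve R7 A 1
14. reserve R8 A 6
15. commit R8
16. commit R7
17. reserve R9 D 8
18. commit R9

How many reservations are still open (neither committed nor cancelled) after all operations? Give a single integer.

Step 1: reserve R1 D 5 -> on_hand[A=20 B=38 C=51 D=36] avail[A=20 B=38 C=51 D=31] open={R1}
Step 2: reserve R2 C 1 -> on_hand[A=20 B=38 C=51 D=36] avail[A=20 B=38 C=50 D=31] open={R1,R2}
Step 3: cancel R2 -> on_hand[A=20 B=38 C=51 D=36] avail[A=20 B=38 C=51 D=31] open={R1}
Step 4: cancel R1 -> on_hand[A=20 B=38 C=51 D=36] avail[A=20 B=38 C=51 D=36] open={}
Step 5: reserve R3 A 8 -> on_hand[A=20 B=38 C=51 D=36] avail[A=12 B=38 C=51 D=36] open={R3}
Step 6: reserve R4 C 3 -> on_hand[A=20 B=38 C=51 D=36] avail[A=12 B=38 C=48 D=36] open={R3,R4}
Step 7: cancel R3 -> on_hand[A=20 B=38 C=51 D=36] avail[A=20 B=38 C=48 D=36] open={R4}
Step 8: reserve R5 C 3 -> on_hand[A=20 B=38 C=51 D=36] avail[A=20 B=38 C=45 D=36] open={R4,R5}
Step 9: commit R4 -> on_hand[A=20 B=38 C=48 D=36] avail[A=20 B=38 C=45 D=36] open={R5}
Step 10: commit R5 -> on_hand[A=20 B=38 C=45 D=36] avail[A=20 B=38 C=45 D=36] open={}
Step 11: reserve R6 A 2 -> on_hand[A=20 B=38 C=45 D=36] avail[A=18 B=38 C=45 D=36] open={R6}
Step 12: commit R6 -> on_hand[A=18 B=38 C=45 D=36] avail[A=18 B=38 C=45 D=36] open={}
Step 13: reserve R7 A 1 -> on_hand[A=18 B=38 C=45 D=36] avail[A=17 B=38 C=45 D=36] open={R7}
Step 14: reserve R8 A 6 -> on_hand[A=18 B=38 C=45 D=36] avail[A=11 B=38 C=45 D=36] open={R7,R8}
Step 15: commit R8 -> on_hand[A=12 B=38 C=45 D=36] avail[A=11 B=38 C=45 D=36] open={R7}
Step 16: commit R7 -> on_hand[A=11 B=38 C=45 D=36] avail[A=11 B=38 C=45 D=36] open={}
Step 17: reserve R9 D 8 -> on_hand[A=11 B=38 C=45 D=36] avail[A=11 B=38 C=45 D=28] open={R9}
Step 18: commit R9 -> on_hand[A=11 B=38 C=45 D=28] avail[A=11 B=38 C=45 D=28] open={}
Open reservations: [] -> 0

Answer: 0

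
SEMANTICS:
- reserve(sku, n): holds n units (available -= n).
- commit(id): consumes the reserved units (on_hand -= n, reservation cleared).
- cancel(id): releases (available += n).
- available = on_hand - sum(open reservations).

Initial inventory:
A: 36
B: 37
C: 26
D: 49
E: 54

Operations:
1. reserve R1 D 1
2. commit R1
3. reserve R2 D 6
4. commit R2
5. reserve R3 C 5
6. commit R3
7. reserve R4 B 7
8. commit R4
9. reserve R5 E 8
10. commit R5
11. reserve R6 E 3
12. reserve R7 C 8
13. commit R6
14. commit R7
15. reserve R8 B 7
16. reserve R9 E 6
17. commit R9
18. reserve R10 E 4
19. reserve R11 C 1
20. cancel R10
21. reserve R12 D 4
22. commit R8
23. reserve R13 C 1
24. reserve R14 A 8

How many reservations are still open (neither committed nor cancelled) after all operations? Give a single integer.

Step 1: reserve R1 D 1 -> on_hand[A=36 B=37 C=26 D=49 E=54] avail[A=36 B=37 C=26 D=48 E=54] open={R1}
Step 2: commit R1 -> on_hand[A=36 B=37 C=26 D=48 E=54] avail[A=36 B=37 C=26 D=48 E=54] open={}
Step 3: reserve R2 D 6 -> on_hand[A=36 B=37 C=26 D=48 E=54] avail[A=36 B=37 C=26 D=42 E=54] open={R2}
Step 4: commit R2 -> on_hand[A=36 B=37 C=26 D=42 E=54] avail[A=36 B=37 C=26 D=42 E=54] open={}
Step 5: reserve R3 C 5 -> on_hand[A=36 B=37 C=26 D=42 E=54] avail[A=36 B=37 C=21 D=42 E=54] open={R3}
Step 6: commit R3 -> on_hand[A=36 B=37 C=21 D=42 E=54] avail[A=36 B=37 C=21 D=42 E=54] open={}
Step 7: reserve R4 B 7 -> on_hand[A=36 B=37 C=21 D=42 E=54] avail[A=36 B=30 C=21 D=42 E=54] open={R4}
Step 8: commit R4 -> on_hand[A=36 B=30 C=21 D=42 E=54] avail[A=36 B=30 C=21 D=42 E=54] open={}
Step 9: reserve R5 E 8 -> on_hand[A=36 B=30 C=21 D=42 E=54] avail[A=36 B=30 C=21 D=42 E=46] open={R5}
Step 10: commit R5 -> on_hand[A=36 B=30 C=21 D=42 E=46] avail[A=36 B=30 C=21 D=42 E=46] open={}
Step 11: reserve R6 E 3 -> on_hand[A=36 B=30 C=21 D=42 E=46] avail[A=36 B=30 C=21 D=42 E=43] open={R6}
Step 12: reserve R7 C 8 -> on_hand[A=36 B=30 C=21 D=42 E=46] avail[A=36 B=30 C=13 D=42 E=43] open={R6,R7}
Step 13: commit R6 -> on_hand[A=36 B=30 C=21 D=42 E=43] avail[A=36 B=30 C=13 D=42 E=43] open={R7}
Step 14: commit R7 -> on_hand[A=36 B=30 C=13 D=42 E=43] avail[A=36 B=30 C=13 D=42 E=43] open={}
Step 15: reserve R8 B 7 -> on_hand[A=36 B=30 C=13 D=42 E=43] avail[A=36 B=23 C=13 D=42 E=43] open={R8}
Step 16: reserve R9 E 6 -> on_hand[A=36 B=30 C=13 D=42 E=43] avail[A=36 B=23 C=13 D=42 E=37] open={R8,R9}
Step 17: commit R9 -> on_hand[A=36 B=30 C=13 D=42 E=37] avail[A=36 B=23 C=13 D=42 E=37] open={R8}
Step 18: reserve R10 E 4 -> on_hand[A=36 B=30 C=13 D=42 E=37] avail[A=36 B=23 C=13 D=42 E=33] open={R10,R8}
Step 19: reserve R11 C 1 -> on_hand[A=36 B=30 C=13 D=42 E=37] avail[A=36 B=23 C=12 D=42 E=33] open={R10,R11,R8}
Step 20: cancel R10 -> on_hand[A=36 B=30 C=13 D=42 E=37] avail[A=36 B=23 C=12 D=42 E=37] open={R11,R8}
Step 21: reserve R12 D 4 -> on_hand[A=36 B=30 C=13 D=42 E=37] avail[A=36 B=23 C=12 D=38 E=37] open={R11,R12,R8}
Step 22: commit R8 -> on_hand[A=36 B=23 C=13 D=42 E=37] avail[A=36 B=23 C=12 D=38 E=37] open={R11,R12}
Step 23: reserve R13 C 1 -> on_hand[A=36 B=23 C=13 D=42 E=37] avail[A=36 B=23 C=11 D=38 E=37] open={R11,R12,R13}
Step 24: reserve R14 A 8 -> on_hand[A=36 B=23 C=13 D=42 E=37] avail[A=28 B=23 C=11 D=38 E=37] open={R11,R12,R13,R14}
Open reservations: ['R11', 'R12', 'R13', 'R14'] -> 4

Answer: 4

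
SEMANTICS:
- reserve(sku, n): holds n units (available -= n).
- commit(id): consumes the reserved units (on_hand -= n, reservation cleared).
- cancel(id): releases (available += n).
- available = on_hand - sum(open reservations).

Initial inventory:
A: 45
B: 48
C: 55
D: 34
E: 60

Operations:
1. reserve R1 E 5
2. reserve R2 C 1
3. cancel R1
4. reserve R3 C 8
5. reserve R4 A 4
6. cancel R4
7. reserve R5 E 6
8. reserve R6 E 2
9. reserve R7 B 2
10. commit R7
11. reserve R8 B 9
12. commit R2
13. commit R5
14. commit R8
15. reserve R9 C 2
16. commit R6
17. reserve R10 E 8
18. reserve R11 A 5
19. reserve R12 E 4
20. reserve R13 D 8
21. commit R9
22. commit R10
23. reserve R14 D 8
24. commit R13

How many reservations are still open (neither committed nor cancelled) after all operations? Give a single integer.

Step 1: reserve R1 E 5 -> on_hand[A=45 B=48 C=55 D=34 E=60] avail[A=45 B=48 C=55 D=34 E=55] open={R1}
Step 2: reserve R2 C 1 -> on_hand[A=45 B=48 C=55 D=34 E=60] avail[A=45 B=48 C=54 D=34 E=55] open={R1,R2}
Step 3: cancel R1 -> on_hand[A=45 B=48 C=55 D=34 E=60] avail[A=45 B=48 C=54 D=34 E=60] open={R2}
Step 4: reserve R3 C 8 -> on_hand[A=45 B=48 C=55 D=34 E=60] avail[A=45 B=48 C=46 D=34 E=60] open={R2,R3}
Step 5: reserve R4 A 4 -> on_hand[A=45 B=48 C=55 D=34 E=60] avail[A=41 B=48 C=46 D=34 E=60] open={R2,R3,R4}
Step 6: cancel R4 -> on_hand[A=45 B=48 C=55 D=34 E=60] avail[A=45 B=48 C=46 D=34 E=60] open={R2,R3}
Step 7: reserve R5 E 6 -> on_hand[A=45 B=48 C=55 D=34 E=60] avail[A=45 B=48 C=46 D=34 E=54] open={R2,R3,R5}
Step 8: reserve R6 E 2 -> on_hand[A=45 B=48 C=55 D=34 E=60] avail[A=45 B=48 C=46 D=34 E=52] open={R2,R3,R5,R6}
Step 9: reserve R7 B 2 -> on_hand[A=45 B=48 C=55 D=34 E=60] avail[A=45 B=46 C=46 D=34 E=52] open={R2,R3,R5,R6,R7}
Step 10: commit R7 -> on_hand[A=45 B=46 C=55 D=34 E=60] avail[A=45 B=46 C=46 D=34 E=52] open={R2,R3,R5,R6}
Step 11: reserve R8 B 9 -> on_hand[A=45 B=46 C=55 D=34 E=60] avail[A=45 B=37 C=46 D=34 E=52] open={R2,R3,R5,R6,R8}
Step 12: commit R2 -> on_hand[A=45 B=46 C=54 D=34 E=60] avail[A=45 B=37 C=46 D=34 E=52] open={R3,R5,R6,R8}
Step 13: commit R5 -> on_hand[A=45 B=46 C=54 D=34 E=54] avail[A=45 B=37 C=46 D=34 E=52] open={R3,R6,R8}
Step 14: commit R8 -> on_hand[A=45 B=37 C=54 D=34 E=54] avail[A=45 B=37 C=46 D=34 E=52] open={R3,R6}
Step 15: reserve R9 C 2 -> on_hand[A=45 B=37 C=54 D=34 E=54] avail[A=45 B=37 C=44 D=34 E=52] open={R3,R6,R9}
Step 16: commit R6 -> on_hand[A=45 B=37 C=54 D=34 E=52] avail[A=45 B=37 C=44 D=34 E=52] open={R3,R9}
Step 17: reserve R10 E 8 -> on_hand[A=45 B=37 C=54 D=34 E=52] avail[A=45 B=37 C=44 D=34 E=44] open={R10,R3,R9}
Step 18: reserve R11 A 5 -> on_hand[A=45 B=37 C=54 D=34 E=52] avail[A=40 B=37 C=44 D=34 E=44] open={R10,R11,R3,R9}
Step 19: reserve R12 E 4 -> on_hand[A=45 B=37 C=54 D=34 E=52] avail[A=40 B=37 C=44 D=34 E=40] open={R10,R11,R12,R3,R9}
Step 20: reserve R13 D 8 -> on_hand[A=45 B=37 C=54 D=34 E=52] avail[A=40 B=37 C=44 D=26 E=40] open={R10,R11,R12,R13,R3,R9}
Step 21: commit R9 -> on_hand[A=45 B=37 C=52 D=34 E=52] avail[A=40 B=37 C=44 D=26 E=40] open={R10,R11,R12,R13,R3}
Step 22: commit R10 -> on_hand[A=45 B=37 C=52 D=34 E=44] avail[A=40 B=37 C=44 D=26 E=40] open={R11,R12,R13,R3}
Step 23: reserve R14 D 8 -> on_hand[A=45 B=37 C=52 D=34 E=44] avail[A=40 B=37 C=44 D=18 E=40] open={R11,R12,R13,R14,R3}
Step 24: commit R13 -> on_hand[A=45 B=37 C=52 D=26 E=44] avail[A=40 B=37 C=44 D=18 E=40] open={R11,R12,R14,R3}
Open reservations: ['R11', 'R12', 'R14', 'R3'] -> 4

Answer: 4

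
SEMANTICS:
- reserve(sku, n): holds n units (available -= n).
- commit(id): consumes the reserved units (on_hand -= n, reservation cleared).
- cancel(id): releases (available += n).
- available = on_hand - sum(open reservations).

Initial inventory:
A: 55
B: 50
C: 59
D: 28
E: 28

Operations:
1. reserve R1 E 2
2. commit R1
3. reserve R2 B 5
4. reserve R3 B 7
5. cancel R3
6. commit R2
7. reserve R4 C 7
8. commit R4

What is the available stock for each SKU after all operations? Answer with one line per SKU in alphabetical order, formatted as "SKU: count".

Step 1: reserve R1 E 2 -> on_hand[A=55 B=50 C=59 D=28 E=28] avail[A=55 B=50 C=59 D=28 E=26] open={R1}
Step 2: commit R1 -> on_hand[A=55 B=50 C=59 D=28 E=26] avail[A=55 B=50 C=59 D=28 E=26] open={}
Step 3: reserve R2 B 5 -> on_hand[A=55 B=50 C=59 D=28 E=26] avail[A=55 B=45 C=59 D=28 E=26] open={R2}
Step 4: reserve R3 B 7 -> on_hand[A=55 B=50 C=59 D=28 E=26] avail[A=55 B=38 C=59 D=28 E=26] open={R2,R3}
Step 5: cancel R3 -> on_hand[A=55 B=50 C=59 D=28 E=26] avail[A=55 B=45 C=59 D=28 E=26] open={R2}
Step 6: commit R2 -> on_hand[A=55 B=45 C=59 D=28 E=26] avail[A=55 B=45 C=59 D=28 E=26] open={}
Step 7: reserve R4 C 7 -> on_hand[A=55 B=45 C=59 D=28 E=26] avail[A=55 B=45 C=52 D=28 E=26] open={R4}
Step 8: commit R4 -> on_hand[A=55 B=45 C=52 D=28 E=26] avail[A=55 B=45 C=52 D=28 E=26] open={}

Answer: A: 55
B: 45
C: 52
D: 28
E: 26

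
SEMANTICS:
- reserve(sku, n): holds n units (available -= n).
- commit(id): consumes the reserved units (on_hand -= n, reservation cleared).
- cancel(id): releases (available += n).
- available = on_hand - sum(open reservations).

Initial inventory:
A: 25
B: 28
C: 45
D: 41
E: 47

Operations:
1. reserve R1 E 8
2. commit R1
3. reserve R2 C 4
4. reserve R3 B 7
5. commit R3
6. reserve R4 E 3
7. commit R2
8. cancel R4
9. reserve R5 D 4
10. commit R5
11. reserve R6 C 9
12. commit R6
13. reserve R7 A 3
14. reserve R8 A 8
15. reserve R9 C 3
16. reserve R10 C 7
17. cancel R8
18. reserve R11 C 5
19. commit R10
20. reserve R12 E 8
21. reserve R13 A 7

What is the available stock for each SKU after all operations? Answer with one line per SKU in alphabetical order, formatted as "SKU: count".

Step 1: reserve R1 E 8 -> on_hand[A=25 B=28 C=45 D=41 E=47] avail[A=25 B=28 C=45 D=41 E=39] open={R1}
Step 2: commit R1 -> on_hand[A=25 B=28 C=45 D=41 E=39] avail[A=25 B=28 C=45 D=41 E=39] open={}
Step 3: reserve R2 C 4 -> on_hand[A=25 B=28 C=45 D=41 E=39] avail[A=25 B=28 C=41 D=41 E=39] open={R2}
Step 4: reserve R3 B 7 -> on_hand[A=25 B=28 C=45 D=41 E=39] avail[A=25 B=21 C=41 D=41 E=39] open={R2,R3}
Step 5: commit R3 -> on_hand[A=25 B=21 C=45 D=41 E=39] avail[A=25 B=21 C=41 D=41 E=39] open={R2}
Step 6: reserve R4 E 3 -> on_hand[A=25 B=21 C=45 D=41 E=39] avail[A=25 B=21 C=41 D=41 E=36] open={R2,R4}
Step 7: commit R2 -> on_hand[A=25 B=21 C=41 D=41 E=39] avail[A=25 B=21 C=41 D=41 E=36] open={R4}
Step 8: cancel R4 -> on_hand[A=25 B=21 C=41 D=41 E=39] avail[A=25 B=21 C=41 D=41 E=39] open={}
Step 9: reserve R5 D 4 -> on_hand[A=25 B=21 C=41 D=41 E=39] avail[A=25 B=21 C=41 D=37 E=39] open={R5}
Step 10: commit R5 -> on_hand[A=25 B=21 C=41 D=37 E=39] avail[A=25 B=21 C=41 D=37 E=39] open={}
Step 11: reserve R6 C 9 -> on_hand[A=25 B=21 C=41 D=37 E=39] avail[A=25 B=21 C=32 D=37 E=39] open={R6}
Step 12: commit R6 -> on_hand[A=25 B=21 C=32 D=37 E=39] avail[A=25 B=21 C=32 D=37 E=39] open={}
Step 13: reserve R7 A 3 -> on_hand[A=25 B=21 C=32 D=37 E=39] avail[A=22 B=21 C=32 D=37 E=39] open={R7}
Step 14: reserve R8 A 8 -> on_hand[A=25 B=21 C=32 D=37 E=39] avail[A=14 B=21 C=32 D=37 E=39] open={R7,R8}
Step 15: reserve R9 C 3 -> on_hand[A=25 B=21 C=32 D=37 E=39] avail[A=14 B=21 C=29 D=37 E=39] open={R7,R8,R9}
Step 16: reserve R10 C 7 -> on_hand[A=25 B=21 C=32 D=37 E=39] avail[A=14 B=21 C=22 D=37 E=39] open={R10,R7,R8,R9}
Step 17: cancel R8 -> on_hand[A=25 B=21 C=32 D=37 E=39] avail[A=22 B=21 C=22 D=37 E=39] open={R10,R7,R9}
Step 18: reserve R11 C 5 -> on_hand[A=25 B=21 C=32 D=37 E=39] avail[A=22 B=21 C=17 D=37 E=39] open={R10,R11,R7,R9}
Step 19: commit R10 -> on_hand[A=25 B=21 C=25 D=37 E=39] avail[A=22 B=21 C=17 D=37 E=39] open={R11,R7,R9}
Step 20: reserve R12 E 8 -> on_hand[A=25 B=21 C=25 D=37 E=39] avail[A=22 B=21 C=17 D=37 E=31] open={R11,R12,R7,R9}
Step 21: reserve R13 A 7 -> on_hand[A=25 B=21 C=25 D=37 E=39] avail[A=15 B=21 C=17 D=37 E=31] open={R11,R12,R13,R7,R9}

Answer: A: 15
B: 21
C: 17
D: 37
E: 31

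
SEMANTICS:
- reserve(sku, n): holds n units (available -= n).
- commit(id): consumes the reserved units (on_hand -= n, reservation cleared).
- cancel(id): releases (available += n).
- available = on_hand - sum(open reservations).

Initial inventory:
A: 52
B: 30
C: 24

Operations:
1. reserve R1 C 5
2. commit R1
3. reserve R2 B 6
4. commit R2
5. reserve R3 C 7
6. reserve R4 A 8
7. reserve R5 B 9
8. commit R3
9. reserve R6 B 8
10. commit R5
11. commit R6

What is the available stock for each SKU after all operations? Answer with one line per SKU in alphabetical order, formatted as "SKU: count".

Step 1: reserve R1 C 5 -> on_hand[A=52 B=30 C=24] avail[A=52 B=30 C=19] open={R1}
Step 2: commit R1 -> on_hand[A=52 B=30 C=19] avail[A=52 B=30 C=19] open={}
Step 3: reserve R2 B 6 -> on_hand[A=52 B=30 C=19] avail[A=52 B=24 C=19] open={R2}
Step 4: commit R2 -> on_hand[A=52 B=24 C=19] avail[A=52 B=24 C=19] open={}
Step 5: reserve R3 C 7 -> on_hand[A=52 B=24 C=19] avail[A=52 B=24 C=12] open={R3}
Step 6: reserve R4 A 8 -> on_hand[A=52 B=24 C=19] avail[A=44 B=24 C=12] open={R3,R4}
Step 7: reserve R5 B 9 -> on_hand[A=52 B=24 C=19] avail[A=44 B=15 C=12] open={R3,R4,R5}
Step 8: commit R3 -> on_hand[A=52 B=24 C=12] avail[A=44 B=15 C=12] open={R4,R5}
Step 9: reserve R6 B 8 -> on_hand[A=52 B=24 C=12] avail[A=44 B=7 C=12] open={R4,R5,R6}
Step 10: commit R5 -> on_hand[A=52 B=15 C=12] avail[A=44 B=7 C=12] open={R4,R6}
Step 11: commit R6 -> on_hand[A=52 B=7 C=12] avail[A=44 B=7 C=12] open={R4}

Answer: A: 44
B: 7
C: 12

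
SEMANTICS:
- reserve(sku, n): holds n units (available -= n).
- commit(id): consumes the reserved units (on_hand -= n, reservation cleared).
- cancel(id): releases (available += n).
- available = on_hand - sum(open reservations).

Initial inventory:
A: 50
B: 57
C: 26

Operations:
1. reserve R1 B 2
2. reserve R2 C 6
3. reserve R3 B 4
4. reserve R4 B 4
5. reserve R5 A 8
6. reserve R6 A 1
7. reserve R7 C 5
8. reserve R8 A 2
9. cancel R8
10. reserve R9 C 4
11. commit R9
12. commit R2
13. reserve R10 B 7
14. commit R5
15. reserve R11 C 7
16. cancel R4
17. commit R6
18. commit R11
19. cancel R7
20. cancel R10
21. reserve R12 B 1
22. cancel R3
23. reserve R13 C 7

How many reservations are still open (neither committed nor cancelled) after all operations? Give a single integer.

Step 1: reserve R1 B 2 -> on_hand[A=50 B=57 C=26] avail[A=50 B=55 C=26] open={R1}
Step 2: reserve R2 C 6 -> on_hand[A=50 B=57 C=26] avail[A=50 B=55 C=20] open={R1,R2}
Step 3: reserve R3 B 4 -> on_hand[A=50 B=57 C=26] avail[A=50 B=51 C=20] open={R1,R2,R3}
Step 4: reserve R4 B 4 -> on_hand[A=50 B=57 C=26] avail[A=50 B=47 C=20] open={R1,R2,R3,R4}
Step 5: reserve R5 A 8 -> on_hand[A=50 B=57 C=26] avail[A=42 B=47 C=20] open={R1,R2,R3,R4,R5}
Step 6: reserve R6 A 1 -> on_hand[A=50 B=57 C=26] avail[A=41 B=47 C=20] open={R1,R2,R3,R4,R5,R6}
Step 7: reserve R7 C 5 -> on_hand[A=50 B=57 C=26] avail[A=41 B=47 C=15] open={R1,R2,R3,R4,R5,R6,R7}
Step 8: reserve R8 A 2 -> on_hand[A=50 B=57 C=26] avail[A=39 B=47 C=15] open={R1,R2,R3,R4,R5,R6,R7,R8}
Step 9: cancel R8 -> on_hand[A=50 B=57 C=26] avail[A=41 B=47 C=15] open={R1,R2,R3,R4,R5,R6,R7}
Step 10: reserve R9 C 4 -> on_hand[A=50 B=57 C=26] avail[A=41 B=47 C=11] open={R1,R2,R3,R4,R5,R6,R7,R9}
Step 11: commit R9 -> on_hand[A=50 B=57 C=22] avail[A=41 B=47 C=11] open={R1,R2,R3,R4,R5,R6,R7}
Step 12: commit R2 -> on_hand[A=50 B=57 C=16] avail[A=41 B=47 C=11] open={R1,R3,R4,R5,R6,R7}
Step 13: reserve R10 B 7 -> on_hand[A=50 B=57 C=16] avail[A=41 B=40 C=11] open={R1,R10,R3,R4,R5,R6,R7}
Step 14: commit R5 -> on_hand[A=42 B=57 C=16] avail[A=41 B=40 C=11] open={R1,R10,R3,R4,R6,R7}
Step 15: reserve R11 C 7 -> on_hand[A=42 B=57 C=16] avail[A=41 B=40 C=4] open={R1,R10,R11,R3,R4,R6,R7}
Step 16: cancel R4 -> on_hand[A=42 B=57 C=16] avail[A=41 B=44 C=4] open={R1,R10,R11,R3,R6,R7}
Step 17: commit R6 -> on_hand[A=41 B=57 C=16] avail[A=41 B=44 C=4] open={R1,R10,R11,R3,R7}
Step 18: commit R11 -> on_hand[A=41 B=57 C=9] avail[A=41 B=44 C=4] open={R1,R10,R3,R7}
Step 19: cancel R7 -> on_hand[A=41 B=57 C=9] avail[A=41 B=44 C=9] open={R1,R10,R3}
Step 20: cancel R10 -> on_hand[A=41 B=57 C=9] avail[A=41 B=51 C=9] open={R1,R3}
Step 21: reserve R12 B 1 -> on_hand[A=41 B=57 C=9] avail[A=41 B=50 C=9] open={R1,R12,R3}
Step 22: cancel R3 -> on_hand[A=41 B=57 C=9] avail[A=41 B=54 C=9] open={R1,R12}
Step 23: reserve R13 C 7 -> on_hand[A=41 B=57 C=9] avail[A=41 B=54 C=2] open={R1,R12,R13}
Open reservations: ['R1', 'R12', 'R13'] -> 3

Answer: 3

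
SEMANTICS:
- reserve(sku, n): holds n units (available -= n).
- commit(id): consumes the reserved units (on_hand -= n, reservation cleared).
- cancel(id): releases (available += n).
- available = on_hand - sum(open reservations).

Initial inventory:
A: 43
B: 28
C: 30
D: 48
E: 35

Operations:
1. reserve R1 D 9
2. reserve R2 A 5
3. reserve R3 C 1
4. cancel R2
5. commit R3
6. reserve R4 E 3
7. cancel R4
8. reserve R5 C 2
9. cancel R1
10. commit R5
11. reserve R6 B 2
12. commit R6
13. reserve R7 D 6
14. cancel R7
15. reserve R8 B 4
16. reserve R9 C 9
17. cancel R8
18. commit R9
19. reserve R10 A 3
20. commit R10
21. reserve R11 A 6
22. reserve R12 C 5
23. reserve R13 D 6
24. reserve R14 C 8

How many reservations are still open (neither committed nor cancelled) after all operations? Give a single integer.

Answer: 4

Derivation:
Step 1: reserve R1 D 9 -> on_hand[A=43 B=28 C=30 D=48 E=35] avail[A=43 B=28 C=30 D=39 E=35] open={R1}
Step 2: reserve R2 A 5 -> on_hand[A=43 B=28 C=30 D=48 E=35] avail[A=38 B=28 C=30 D=39 E=35] open={R1,R2}
Step 3: reserve R3 C 1 -> on_hand[A=43 B=28 C=30 D=48 E=35] avail[A=38 B=28 C=29 D=39 E=35] open={R1,R2,R3}
Step 4: cancel R2 -> on_hand[A=43 B=28 C=30 D=48 E=35] avail[A=43 B=28 C=29 D=39 E=35] open={R1,R3}
Step 5: commit R3 -> on_hand[A=43 B=28 C=29 D=48 E=35] avail[A=43 B=28 C=29 D=39 E=35] open={R1}
Step 6: reserve R4 E 3 -> on_hand[A=43 B=28 C=29 D=48 E=35] avail[A=43 B=28 C=29 D=39 E=32] open={R1,R4}
Step 7: cancel R4 -> on_hand[A=43 B=28 C=29 D=48 E=35] avail[A=43 B=28 C=29 D=39 E=35] open={R1}
Step 8: reserve R5 C 2 -> on_hand[A=43 B=28 C=29 D=48 E=35] avail[A=43 B=28 C=27 D=39 E=35] open={R1,R5}
Step 9: cancel R1 -> on_hand[A=43 B=28 C=29 D=48 E=35] avail[A=43 B=28 C=27 D=48 E=35] open={R5}
Step 10: commit R5 -> on_hand[A=43 B=28 C=27 D=48 E=35] avail[A=43 B=28 C=27 D=48 E=35] open={}
Step 11: reserve R6 B 2 -> on_hand[A=43 B=28 C=27 D=48 E=35] avail[A=43 B=26 C=27 D=48 E=35] open={R6}
Step 12: commit R6 -> on_hand[A=43 B=26 C=27 D=48 E=35] avail[A=43 B=26 C=27 D=48 E=35] open={}
Step 13: reserve R7 D 6 -> on_hand[A=43 B=26 C=27 D=48 E=35] avail[A=43 B=26 C=27 D=42 E=35] open={R7}
Step 14: cancel R7 -> on_hand[A=43 B=26 C=27 D=48 E=35] avail[A=43 B=26 C=27 D=48 E=35] open={}
Step 15: reserve R8 B 4 -> on_hand[A=43 B=26 C=27 D=48 E=35] avail[A=43 B=22 C=27 D=48 E=35] open={R8}
Step 16: reserve R9 C 9 -> on_hand[A=43 B=26 C=27 D=48 E=35] avail[A=43 B=22 C=18 D=48 E=35] open={R8,R9}
Step 17: cancel R8 -> on_hand[A=43 B=26 C=27 D=48 E=35] avail[A=43 B=26 C=18 D=48 E=35] open={R9}
Step 18: commit R9 -> on_hand[A=43 B=26 C=18 D=48 E=35] avail[A=43 B=26 C=18 D=48 E=35] open={}
Step 19: reserve R10 A 3 -> on_hand[A=43 B=26 C=18 D=48 E=35] avail[A=40 B=26 C=18 D=48 E=35] open={R10}
Step 20: commit R10 -> on_hand[A=40 B=26 C=18 D=48 E=35] avail[A=40 B=26 C=18 D=48 E=35] open={}
Step 21: reserve R11 A 6 -> on_hand[A=40 B=26 C=18 D=48 E=35] avail[A=34 B=26 C=18 D=48 E=35] open={R11}
Step 22: reserve R12 C 5 -> on_hand[A=40 B=26 C=18 D=48 E=35] avail[A=34 B=26 C=13 D=48 E=35] open={R11,R12}
Step 23: reserve R13 D 6 -> on_hand[A=40 B=26 C=18 D=48 E=35] avail[A=34 B=26 C=13 D=42 E=35] open={R11,R12,R13}
Step 24: reserve R14 C 8 -> on_hand[A=40 B=26 C=18 D=48 E=35] avail[A=34 B=26 C=5 D=42 E=35] open={R11,R12,R13,R14}
Open reservations: ['R11', 'R12', 'R13', 'R14'] -> 4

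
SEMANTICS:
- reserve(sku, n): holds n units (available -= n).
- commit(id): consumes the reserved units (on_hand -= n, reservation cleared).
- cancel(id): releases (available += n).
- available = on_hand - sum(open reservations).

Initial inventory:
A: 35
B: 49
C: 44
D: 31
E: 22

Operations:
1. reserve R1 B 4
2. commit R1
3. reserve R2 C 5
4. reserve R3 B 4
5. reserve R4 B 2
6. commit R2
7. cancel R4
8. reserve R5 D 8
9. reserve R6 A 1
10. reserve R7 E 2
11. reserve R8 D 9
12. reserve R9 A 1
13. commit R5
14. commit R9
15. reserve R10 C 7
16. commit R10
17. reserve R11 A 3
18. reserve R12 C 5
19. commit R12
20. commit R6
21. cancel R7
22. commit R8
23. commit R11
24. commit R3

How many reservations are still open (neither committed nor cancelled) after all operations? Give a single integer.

Answer: 0

Derivation:
Step 1: reserve R1 B 4 -> on_hand[A=35 B=49 C=44 D=31 E=22] avail[A=35 B=45 C=44 D=31 E=22] open={R1}
Step 2: commit R1 -> on_hand[A=35 B=45 C=44 D=31 E=22] avail[A=35 B=45 C=44 D=31 E=22] open={}
Step 3: reserve R2 C 5 -> on_hand[A=35 B=45 C=44 D=31 E=22] avail[A=35 B=45 C=39 D=31 E=22] open={R2}
Step 4: reserve R3 B 4 -> on_hand[A=35 B=45 C=44 D=31 E=22] avail[A=35 B=41 C=39 D=31 E=22] open={R2,R3}
Step 5: reserve R4 B 2 -> on_hand[A=35 B=45 C=44 D=31 E=22] avail[A=35 B=39 C=39 D=31 E=22] open={R2,R3,R4}
Step 6: commit R2 -> on_hand[A=35 B=45 C=39 D=31 E=22] avail[A=35 B=39 C=39 D=31 E=22] open={R3,R4}
Step 7: cancel R4 -> on_hand[A=35 B=45 C=39 D=31 E=22] avail[A=35 B=41 C=39 D=31 E=22] open={R3}
Step 8: reserve R5 D 8 -> on_hand[A=35 B=45 C=39 D=31 E=22] avail[A=35 B=41 C=39 D=23 E=22] open={R3,R5}
Step 9: reserve R6 A 1 -> on_hand[A=35 B=45 C=39 D=31 E=22] avail[A=34 B=41 C=39 D=23 E=22] open={R3,R5,R6}
Step 10: reserve R7 E 2 -> on_hand[A=35 B=45 C=39 D=31 E=22] avail[A=34 B=41 C=39 D=23 E=20] open={R3,R5,R6,R7}
Step 11: reserve R8 D 9 -> on_hand[A=35 B=45 C=39 D=31 E=22] avail[A=34 B=41 C=39 D=14 E=20] open={R3,R5,R6,R7,R8}
Step 12: reserve R9 A 1 -> on_hand[A=35 B=45 C=39 D=31 E=22] avail[A=33 B=41 C=39 D=14 E=20] open={R3,R5,R6,R7,R8,R9}
Step 13: commit R5 -> on_hand[A=35 B=45 C=39 D=23 E=22] avail[A=33 B=41 C=39 D=14 E=20] open={R3,R6,R7,R8,R9}
Step 14: commit R9 -> on_hand[A=34 B=45 C=39 D=23 E=22] avail[A=33 B=41 C=39 D=14 E=20] open={R3,R6,R7,R8}
Step 15: reserve R10 C 7 -> on_hand[A=34 B=45 C=39 D=23 E=22] avail[A=33 B=41 C=32 D=14 E=20] open={R10,R3,R6,R7,R8}
Step 16: commit R10 -> on_hand[A=34 B=45 C=32 D=23 E=22] avail[A=33 B=41 C=32 D=14 E=20] open={R3,R6,R7,R8}
Step 17: reserve R11 A 3 -> on_hand[A=34 B=45 C=32 D=23 E=22] avail[A=30 B=41 C=32 D=14 E=20] open={R11,R3,R6,R7,R8}
Step 18: reserve R12 C 5 -> on_hand[A=34 B=45 C=32 D=23 E=22] avail[A=30 B=41 C=27 D=14 E=20] open={R11,R12,R3,R6,R7,R8}
Step 19: commit R12 -> on_hand[A=34 B=45 C=27 D=23 E=22] avail[A=30 B=41 C=27 D=14 E=20] open={R11,R3,R6,R7,R8}
Step 20: commit R6 -> on_hand[A=33 B=45 C=27 D=23 E=22] avail[A=30 B=41 C=27 D=14 E=20] open={R11,R3,R7,R8}
Step 21: cancel R7 -> on_hand[A=33 B=45 C=27 D=23 E=22] avail[A=30 B=41 C=27 D=14 E=22] open={R11,R3,R8}
Step 22: commit R8 -> on_hand[A=33 B=45 C=27 D=14 E=22] avail[A=30 B=41 C=27 D=14 E=22] open={R11,R3}
Step 23: commit R11 -> on_hand[A=30 B=45 C=27 D=14 E=22] avail[A=30 B=41 C=27 D=14 E=22] open={R3}
Step 24: commit R3 -> on_hand[A=30 B=41 C=27 D=14 E=22] avail[A=30 B=41 C=27 D=14 E=22] open={}
Open reservations: [] -> 0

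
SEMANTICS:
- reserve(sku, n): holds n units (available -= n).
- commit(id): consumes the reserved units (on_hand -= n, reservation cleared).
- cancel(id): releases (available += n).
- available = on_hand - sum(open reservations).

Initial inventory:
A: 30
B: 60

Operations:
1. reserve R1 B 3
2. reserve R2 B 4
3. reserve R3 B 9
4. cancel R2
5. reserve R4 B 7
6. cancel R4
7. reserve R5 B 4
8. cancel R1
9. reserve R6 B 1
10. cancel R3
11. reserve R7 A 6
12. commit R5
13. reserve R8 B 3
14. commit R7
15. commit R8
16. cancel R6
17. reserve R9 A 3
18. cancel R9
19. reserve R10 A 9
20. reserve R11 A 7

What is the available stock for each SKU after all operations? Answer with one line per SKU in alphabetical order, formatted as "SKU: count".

Answer: A: 8
B: 53

Derivation:
Step 1: reserve R1 B 3 -> on_hand[A=30 B=60] avail[A=30 B=57] open={R1}
Step 2: reserve R2 B 4 -> on_hand[A=30 B=60] avail[A=30 B=53] open={R1,R2}
Step 3: reserve R3 B 9 -> on_hand[A=30 B=60] avail[A=30 B=44] open={R1,R2,R3}
Step 4: cancel R2 -> on_hand[A=30 B=60] avail[A=30 B=48] open={R1,R3}
Step 5: reserve R4 B 7 -> on_hand[A=30 B=60] avail[A=30 B=41] open={R1,R3,R4}
Step 6: cancel R4 -> on_hand[A=30 B=60] avail[A=30 B=48] open={R1,R3}
Step 7: reserve R5 B 4 -> on_hand[A=30 B=60] avail[A=30 B=44] open={R1,R3,R5}
Step 8: cancel R1 -> on_hand[A=30 B=60] avail[A=30 B=47] open={R3,R5}
Step 9: reserve R6 B 1 -> on_hand[A=30 B=60] avail[A=30 B=46] open={R3,R5,R6}
Step 10: cancel R3 -> on_hand[A=30 B=60] avail[A=30 B=55] open={R5,R6}
Step 11: reserve R7 A 6 -> on_hand[A=30 B=60] avail[A=24 B=55] open={R5,R6,R7}
Step 12: commit R5 -> on_hand[A=30 B=56] avail[A=24 B=55] open={R6,R7}
Step 13: reserve R8 B 3 -> on_hand[A=30 B=56] avail[A=24 B=52] open={R6,R7,R8}
Step 14: commit R7 -> on_hand[A=24 B=56] avail[A=24 B=52] open={R6,R8}
Step 15: commit R8 -> on_hand[A=24 B=53] avail[A=24 B=52] open={R6}
Step 16: cancel R6 -> on_hand[A=24 B=53] avail[A=24 B=53] open={}
Step 17: reserve R9 A 3 -> on_hand[A=24 B=53] avail[A=21 B=53] open={R9}
Step 18: cancel R9 -> on_hand[A=24 B=53] avail[A=24 B=53] open={}
Step 19: reserve R10 A 9 -> on_hand[A=24 B=53] avail[A=15 B=53] open={R10}
Step 20: reserve R11 A 7 -> on_hand[A=24 B=53] avail[A=8 B=53] open={R10,R11}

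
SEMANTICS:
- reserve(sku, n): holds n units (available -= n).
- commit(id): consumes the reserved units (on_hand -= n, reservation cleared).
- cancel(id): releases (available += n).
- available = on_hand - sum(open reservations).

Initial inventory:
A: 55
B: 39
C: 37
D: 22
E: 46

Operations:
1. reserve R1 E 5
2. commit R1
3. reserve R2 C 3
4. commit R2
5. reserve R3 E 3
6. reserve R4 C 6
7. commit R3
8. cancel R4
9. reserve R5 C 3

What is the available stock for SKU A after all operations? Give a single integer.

Answer: 55

Derivation:
Step 1: reserve R1 E 5 -> on_hand[A=55 B=39 C=37 D=22 E=46] avail[A=55 B=39 C=37 D=22 E=41] open={R1}
Step 2: commit R1 -> on_hand[A=55 B=39 C=37 D=22 E=41] avail[A=55 B=39 C=37 D=22 E=41] open={}
Step 3: reserve R2 C 3 -> on_hand[A=55 B=39 C=37 D=22 E=41] avail[A=55 B=39 C=34 D=22 E=41] open={R2}
Step 4: commit R2 -> on_hand[A=55 B=39 C=34 D=22 E=41] avail[A=55 B=39 C=34 D=22 E=41] open={}
Step 5: reserve R3 E 3 -> on_hand[A=55 B=39 C=34 D=22 E=41] avail[A=55 B=39 C=34 D=22 E=38] open={R3}
Step 6: reserve R4 C 6 -> on_hand[A=55 B=39 C=34 D=22 E=41] avail[A=55 B=39 C=28 D=22 E=38] open={R3,R4}
Step 7: commit R3 -> on_hand[A=55 B=39 C=34 D=22 E=38] avail[A=55 B=39 C=28 D=22 E=38] open={R4}
Step 8: cancel R4 -> on_hand[A=55 B=39 C=34 D=22 E=38] avail[A=55 B=39 C=34 D=22 E=38] open={}
Step 9: reserve R5 C 3 -> on_hand[A=55 B=39 C=34 D=22 E=38] avail[A=55 B=39 C=31 D=22 E=38] open={R5}
Final available[A] = 55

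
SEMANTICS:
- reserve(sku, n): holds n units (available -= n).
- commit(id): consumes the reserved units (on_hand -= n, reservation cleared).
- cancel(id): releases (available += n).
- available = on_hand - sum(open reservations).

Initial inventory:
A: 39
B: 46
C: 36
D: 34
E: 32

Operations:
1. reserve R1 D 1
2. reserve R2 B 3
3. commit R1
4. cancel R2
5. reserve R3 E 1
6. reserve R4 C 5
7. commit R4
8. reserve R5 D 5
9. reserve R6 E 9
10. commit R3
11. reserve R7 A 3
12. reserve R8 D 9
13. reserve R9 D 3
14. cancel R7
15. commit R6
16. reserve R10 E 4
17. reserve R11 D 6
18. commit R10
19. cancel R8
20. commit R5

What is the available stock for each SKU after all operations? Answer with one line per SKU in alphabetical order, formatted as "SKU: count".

Answer: A: 39
B: 46
C: 31
D: 19
E: 18

Derivation:
Step 1: reserve R1 D 1 -> on_hand[A=39 B=46 C=36 D=34 E=32] avail[A=39 B=46 C=36 D=33 E=32] open={R1}
Step 2: reserve R2 B 3 -> on_hand[A=39 B=46 C=36 D=34 E=32] avail[A=39 B=43 C=36 D=33 E=32] open={R1,R2}
Step 3: commit R1 -> on_hand[A=39 B=46 C=36 D=33 E=32] avail[A=39 B=43 C=36 D=33 E=32] open={R2}
Step 4: cancel R2 -> on_hand[A=39 B=46 C=36 D=33 E=32] avail[A=39 B=46 C=36 D=33 E=32] open={}
Step 5: reserve R3 E 1 -> on_hand[A=39 B=46 C=36 D=33 E=32] avail[A=39 B=46 C=36 D=33 E=31] open={R3}
Step 6: reserve R4 C 5 -> on_hand[A=39 B=46 C=36 D=33 E=32] avail[A=39 B=46 C=31 D=33 E=31] open={R3,R4}
Step 7: commit R4 -> on_hand[A=39 B=46 C=31 D=33 E=32] avail[A=39 B=46 C=31 D=33 E=31] open={R3}
Step 8: reserve R5 D 5 -> on_hand[A=39 B=46 C=31 D=33 E=32] avail[A=39 B=46 C=31 D=28 E=31] open={R3,R5}
Step 9: reserve R6 E 9 -> on_hand[A=39 B=46 C=31 D=33 E=32] avail[A=39 B=46 C=31 D=28 E=22] open={R3,R5,R6}
Step 10: commit R3 -> on_hand[A=39 B=46 C=31 D=33 E=31] avail[A=39 B=46 C=31 D=28 E=22] open={R5,R6}
Step 11: reserve R7 A 3 -> on_hand[A=39 B=46 C=31 D=33 E=31] avail[A=36 B=46 C=31 D=28 E=22] open={R5,R6,R7}
Step 12: reserve R8 D 9 -> on_hand[A=39 B=46 C=31 D=33 E=31] avail[A=36 B=46 C=31 D=19 E=22] open={R5,R6,R7,R8}
Step 13: reserve R9 D 3 -> on_hand[A=39 B=46 C=31 D=33 E=31] avail[A=36 B=46 C=31 D=16 E=22] open={R5,R6,R7,R8,R9}
Step 14: cancel R7 -> on_hand[A=39 B=46 C=31 D=33 E=31] avail[A=39 B=46 C=31 D=16 E=22] open={R5,R6,R8,R9}
Step 15: commit R6 -> on_hand[A=39 B=46 C=31 D=33 E=22] avail[A=39 B=46 C=31 D=16 E=22] open={R5,R8,R9}
Step 16: reserve R10 E 4 -> on_hand[A=39 B=46 C=31 D=33 E=22] avail[A=39 B=46 C=31 D=16 E=18] open={R10,R5,R8,R9}
Step 17: reserve R11 D 6 -> on_hand[A=39 B=46 C=31 D=33 E=22] avail[A=39 B=46 C=31 D=10 E=18] open={R10,R11,R5,R8,R9}
Step 18: commit R10 -> on_hand[A=39 B=46 C=31 D=33 E=18] avail[A=39 B=46 C=31 D=10 E=18] open={R11,R5,R8,R9}
Step 19: cancel R8 -> on_hand[A=39 B=46 C=31 D=33 E=18] avail[A=39 B=46 C=31 D=19 E=18] open={R11,R5,R9}
Step 20: commit R5 -> on_hand[A=39 B=46 C=31 D=28 E=18] avail[A=39 B=46 C=31 D=19 E=18] open={R11,R9}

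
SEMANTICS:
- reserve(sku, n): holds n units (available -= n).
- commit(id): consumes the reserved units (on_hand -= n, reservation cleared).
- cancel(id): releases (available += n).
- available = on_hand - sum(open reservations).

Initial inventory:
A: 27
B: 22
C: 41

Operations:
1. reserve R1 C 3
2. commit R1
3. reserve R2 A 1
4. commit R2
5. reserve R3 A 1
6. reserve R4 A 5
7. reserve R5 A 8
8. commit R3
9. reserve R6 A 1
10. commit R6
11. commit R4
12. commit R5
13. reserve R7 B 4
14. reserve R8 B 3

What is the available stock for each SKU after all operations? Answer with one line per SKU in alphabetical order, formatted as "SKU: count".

Answer: A: 11
B: 15
C: 38

Derivation:
Step 1: reserve R1 C 3 -> on_hand[A=27 B=22 C=41] avail[A=27 B=22 C=38] open={R1}
Step 2: commit R1 -> on_hand[A=27 B=22 C=38] avail[A=27 B=22 C=38] open={}
Step 3: reserve R2 A 1 -> on_hand[A=27 B=22 C=38] avail[A=26 B=22 C=38] open={R2}
Step 4: commit R2 -> on_hand[A=26 B=22 C=38] avail[A=26 B=22 C=38] open={}
Step 5: reserve R3 A 1 -> on_hand[A=26 B=22 C=38] avail[A=25 B=22 C=38] open={R3}
Step 6: reserve R4 A 5 -> on_hand[A=26 B=22 C=38] avail[A=20 B=22 C=38] open={R3,R4}
Step 7: reserve R5 A 8 -> on_hand[A=26 B=22 C=38] avail[A=12 B=22 C=38] open={R3,R4,R5}
Step 8: commit R3 -> on_hand[A=25 B=22 C=38] avail[A=12 B=22 C=38] open={R4,R5}
Step 9: reserve R6 A 1 -> on_hand[A=25 B=22 C=38] avail[A=11 B=22 C=38] open={R4,R5,R6}
Step 10: commit R6 -> on_hand[A=24 B=22 C=38] avail[A=11 B=22 C=38] open={R4,R5}
Step 11: commit R4 -> on_hand[A=19 B=22 C=38] avail[A=11 B=22 C=38] open={R5}
Step 12: commit R5 -> on_hand[A=11 B=22 C=38] avail[A=11 B=22 C=38] open={}
Step 13: reserve R7 B 4 -> on_hand[A=11 B=22 C=38] avail[A=11 B=18 C=38] open={R7}
Step 14: reserve R8 B 3 -> on_hand[A=11 B=22 C=38] avail[A=11 B=15 C=38] open={R7,R8}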